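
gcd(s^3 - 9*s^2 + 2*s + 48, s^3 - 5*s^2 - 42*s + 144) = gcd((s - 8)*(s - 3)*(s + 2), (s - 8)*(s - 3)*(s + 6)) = s^2 - 11*s + 24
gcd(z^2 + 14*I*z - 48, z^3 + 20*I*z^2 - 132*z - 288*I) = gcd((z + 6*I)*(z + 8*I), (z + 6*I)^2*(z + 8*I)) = z^2 + 14*I*z - 48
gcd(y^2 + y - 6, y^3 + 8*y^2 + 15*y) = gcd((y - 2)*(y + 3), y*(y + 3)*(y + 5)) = y + 3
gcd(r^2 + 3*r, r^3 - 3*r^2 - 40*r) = r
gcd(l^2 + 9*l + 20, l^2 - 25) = l + 5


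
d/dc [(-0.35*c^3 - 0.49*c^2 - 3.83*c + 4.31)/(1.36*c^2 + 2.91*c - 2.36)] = (-0.476*c^4 - 2.037*c^3 + 6.2609*c^2 - 9.4104*c - 3.5033)/(1.8496*c^4 + 7.9152*c^3 + 2.0489*c^2 - 13.7352*c + 5.5696)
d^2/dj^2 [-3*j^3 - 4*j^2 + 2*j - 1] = -18*j - 8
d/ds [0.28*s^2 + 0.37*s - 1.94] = 0.56*s + 0.37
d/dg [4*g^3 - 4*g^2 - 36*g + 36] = 12*g^2 - 8*g - 36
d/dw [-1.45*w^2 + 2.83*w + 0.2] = 2.83 - 2.9*w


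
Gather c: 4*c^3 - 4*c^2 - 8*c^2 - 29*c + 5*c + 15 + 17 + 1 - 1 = 4*c^3 - 12*c^2 - 24*c + 32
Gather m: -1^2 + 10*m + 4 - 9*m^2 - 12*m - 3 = -9*m^2 - 2*m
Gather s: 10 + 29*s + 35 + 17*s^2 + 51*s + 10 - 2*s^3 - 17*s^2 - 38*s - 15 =-2*s^3 + 42*s + 40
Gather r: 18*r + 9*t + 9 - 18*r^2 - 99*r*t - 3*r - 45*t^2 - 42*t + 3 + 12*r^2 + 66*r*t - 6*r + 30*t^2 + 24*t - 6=-6*r^2 + r*(9 - 33*t) - 15*t^2 - 9*t + 6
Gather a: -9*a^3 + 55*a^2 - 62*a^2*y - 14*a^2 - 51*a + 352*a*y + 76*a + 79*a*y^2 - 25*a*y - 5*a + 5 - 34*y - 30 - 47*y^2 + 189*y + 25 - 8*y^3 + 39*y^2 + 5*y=-9*a^3 + a^2*(41 - 62*y) + a*(79*y^2 + 327*y + 20) - 8*y^3 - 8*y^2 + 160*y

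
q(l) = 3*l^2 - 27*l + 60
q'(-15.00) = -117.00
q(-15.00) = 1140.00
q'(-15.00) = -117.00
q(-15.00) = 1140.00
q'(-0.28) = -28.68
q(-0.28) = 67.80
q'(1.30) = -19.20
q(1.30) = 29.97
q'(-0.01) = -27.06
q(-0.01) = 60.27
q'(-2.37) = -41.22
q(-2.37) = 140.84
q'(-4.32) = -52.92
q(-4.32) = 232.63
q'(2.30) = -13.20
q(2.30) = 13.77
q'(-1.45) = -35.70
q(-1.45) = 105.46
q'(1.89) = -15.66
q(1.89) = 19.69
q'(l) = 6*l - 27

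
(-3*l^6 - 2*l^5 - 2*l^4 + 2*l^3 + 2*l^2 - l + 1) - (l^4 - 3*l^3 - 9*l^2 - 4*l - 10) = -3*l^6 - 2*l^5 - 3*l^4 + 5*l^3 + 11*l^2 + 3*l + 11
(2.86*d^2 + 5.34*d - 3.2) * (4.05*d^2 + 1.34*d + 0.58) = 11.583*d^4 + 25.4594*d^3 - 4.1456*d^2 - 1.1908*d - 1.856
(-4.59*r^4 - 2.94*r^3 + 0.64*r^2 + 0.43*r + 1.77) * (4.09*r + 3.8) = -18.7731*r^5 - 29.4666*r^4 - 8.5544*r^3 + 4.1907*r^2 + 8.8733*r + 6.726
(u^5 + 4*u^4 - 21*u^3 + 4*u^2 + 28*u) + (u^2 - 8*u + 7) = u^5 + 4*u^4 - 21*u^3 + 5*u^2 + 20*u + 7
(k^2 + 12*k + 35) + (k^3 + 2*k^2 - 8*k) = k^3 + 3*k^2 + 4*k + 35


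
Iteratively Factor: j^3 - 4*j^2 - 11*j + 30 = (j + 3)*(j^2 - 7*j + 10) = (j - 2)*(j + 3)*(j - 5)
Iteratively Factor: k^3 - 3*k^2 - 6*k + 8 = (k - 1)*(k^2 - 2*k - 8) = (k - 1)*(k + 2)*(k - 4)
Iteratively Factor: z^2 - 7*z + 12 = (z - 4)*(z - 3)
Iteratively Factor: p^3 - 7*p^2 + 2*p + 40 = (p - 5)*(p^2 - 2*p - 8) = (p - 5)*(p - 4)*(p + 2)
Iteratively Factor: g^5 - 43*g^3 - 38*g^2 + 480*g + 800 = (g + 2)*(g^4 - 2*g^3 - 39*g^2 + 40*g + 400) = (g + 2)*(g + 4)*(g^3 - 6*g^2 - 15*g + 100) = (g - 5)*(g + 2)*(g + 4)*(g^2 - g - 20) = (g - 5)*(g + 2)*(g + 4)^2*(g - 5)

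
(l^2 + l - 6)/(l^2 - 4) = (l + 3)/(l + 2)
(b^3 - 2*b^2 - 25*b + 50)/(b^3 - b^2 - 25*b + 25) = (b - 2)/(b - 1)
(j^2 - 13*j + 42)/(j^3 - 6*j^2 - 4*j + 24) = (j - 7)/(j^2 - 4)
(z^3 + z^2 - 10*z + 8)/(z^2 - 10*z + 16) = (z^2 + 3*z - 4)/(z - 8)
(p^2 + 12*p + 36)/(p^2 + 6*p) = (p + 6)/p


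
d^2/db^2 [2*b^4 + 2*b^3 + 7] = 12*b*(2*b + 1)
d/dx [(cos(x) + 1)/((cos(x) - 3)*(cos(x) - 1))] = (cos(x)^2 + 2*cos(x) - 7)*sin(x)/((cos(x) - 3)^2*(cos(x) - 1)^2)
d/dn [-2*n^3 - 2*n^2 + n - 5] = -6*n^2 - 4*n + 1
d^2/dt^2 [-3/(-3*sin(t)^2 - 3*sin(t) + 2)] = 9*(-12*sin(t)^4 - 9*sin(t)^3 + 7*sin(t)^2 + 16*sin(t) + 10)/(3*sin(t)^2 + 3*sin(t) - 2)^3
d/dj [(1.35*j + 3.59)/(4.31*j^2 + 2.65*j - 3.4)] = (5.8185*j^2 + 3.5775*j - (1.35*j + 3.59)*(8.62*j + 2.65) - 4.59)/(4.31*j^2 + 2.65*j - 3.4)^2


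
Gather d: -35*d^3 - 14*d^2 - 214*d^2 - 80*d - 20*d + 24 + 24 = -35*d^3 - 228*d^2 - 100*d + 48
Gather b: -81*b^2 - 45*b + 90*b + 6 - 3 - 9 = -81*b^2 + 45*b - 6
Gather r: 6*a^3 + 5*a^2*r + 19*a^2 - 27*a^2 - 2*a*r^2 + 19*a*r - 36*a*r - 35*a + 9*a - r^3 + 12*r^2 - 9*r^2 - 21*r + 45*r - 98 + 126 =6*a^3 - 8*a^2 - 26*a - r^3 + r^2*(3 - 2*a) + r*(5*a^2 - 17*a + 24) + 28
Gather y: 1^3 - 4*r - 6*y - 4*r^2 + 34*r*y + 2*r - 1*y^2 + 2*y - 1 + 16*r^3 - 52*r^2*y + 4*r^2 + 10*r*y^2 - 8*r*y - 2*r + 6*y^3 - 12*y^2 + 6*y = 16*r^3 - 4*r + 6*y^3 + y^2*(10*r - 13) + y*(-52*r^2 + 26*r + 2)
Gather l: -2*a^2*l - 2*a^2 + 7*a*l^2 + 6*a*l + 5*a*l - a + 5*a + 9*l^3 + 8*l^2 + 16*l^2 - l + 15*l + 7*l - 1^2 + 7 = -2*a^2 + 4*a + 9*l^3 + l^2*(7*a + 24) + l*(-2*a^2 + 11*a + 21) + 6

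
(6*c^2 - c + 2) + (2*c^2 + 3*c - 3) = 8*c^2 + 2*c - 1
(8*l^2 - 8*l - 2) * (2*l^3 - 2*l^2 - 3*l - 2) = 16*l^5 - 32*l^4 - 12*l^3 + 12*l^2 + 22*l + 4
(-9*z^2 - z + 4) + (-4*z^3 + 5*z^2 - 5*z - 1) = -4*z^3 - 4*z^2 - 6*z + 3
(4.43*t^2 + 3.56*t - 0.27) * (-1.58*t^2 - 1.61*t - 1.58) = -6.9994*t^4 - 12.7571*t^3 - 12.3044*t^2 - 5.1901*t + 0.4266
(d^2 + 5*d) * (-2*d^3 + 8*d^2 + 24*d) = -2*d^5 - 2*d^4 + 64*d^3 + 120*d^2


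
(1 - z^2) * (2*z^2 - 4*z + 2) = -2*z^4 + 4*z^3 - 4*z + 2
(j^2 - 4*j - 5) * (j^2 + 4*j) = j^4 - 21*j^2 - 20*j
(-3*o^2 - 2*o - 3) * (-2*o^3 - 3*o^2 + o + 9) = 6*o^5 + 13*o^4 + 9*o^3 - 20*o^2 - 21*o - 27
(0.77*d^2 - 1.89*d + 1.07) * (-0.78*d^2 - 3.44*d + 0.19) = -0.6006*d^4 - 1.1746*d^3 + 5.8133*d^2 - 4.0399*d + 0.2033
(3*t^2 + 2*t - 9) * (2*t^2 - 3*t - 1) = 6*t^4 - 5*t^3 - 27*t^2 + 25*t + 9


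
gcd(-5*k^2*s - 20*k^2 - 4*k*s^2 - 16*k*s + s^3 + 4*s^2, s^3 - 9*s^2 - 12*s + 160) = s + 4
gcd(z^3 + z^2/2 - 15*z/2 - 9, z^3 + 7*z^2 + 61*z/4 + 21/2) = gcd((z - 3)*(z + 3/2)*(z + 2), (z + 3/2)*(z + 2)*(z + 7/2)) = z^2 + 7*z/2 + 3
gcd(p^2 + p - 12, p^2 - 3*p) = p - 3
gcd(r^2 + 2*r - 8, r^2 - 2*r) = r - 2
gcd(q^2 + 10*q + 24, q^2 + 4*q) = q + 4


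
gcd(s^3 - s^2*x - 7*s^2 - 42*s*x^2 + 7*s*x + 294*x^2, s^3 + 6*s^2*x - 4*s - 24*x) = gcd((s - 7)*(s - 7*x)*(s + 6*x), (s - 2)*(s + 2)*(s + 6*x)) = s + 6*x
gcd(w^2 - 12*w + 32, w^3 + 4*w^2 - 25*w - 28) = w - 4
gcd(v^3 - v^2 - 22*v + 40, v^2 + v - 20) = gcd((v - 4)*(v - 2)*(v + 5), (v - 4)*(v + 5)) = v^2 + v - 20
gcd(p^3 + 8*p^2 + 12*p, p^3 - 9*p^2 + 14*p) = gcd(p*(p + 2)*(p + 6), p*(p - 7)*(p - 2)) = p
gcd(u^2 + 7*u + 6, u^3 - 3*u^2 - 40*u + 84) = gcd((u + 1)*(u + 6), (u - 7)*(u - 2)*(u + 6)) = u + 6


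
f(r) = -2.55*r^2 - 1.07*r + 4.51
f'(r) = -5.1*r - 1.07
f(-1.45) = 0.70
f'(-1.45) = 6.32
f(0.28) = 4.01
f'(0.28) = -2.50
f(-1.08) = 2.69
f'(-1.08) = 4.44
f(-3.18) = -17.87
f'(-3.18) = 15.15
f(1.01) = 0.83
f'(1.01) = -6.22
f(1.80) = -5.68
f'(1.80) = -10.25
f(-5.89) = -77.65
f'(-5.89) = 28.97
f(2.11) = -9.10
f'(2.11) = -11.83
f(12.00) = -375.53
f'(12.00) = -62.27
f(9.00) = -211.67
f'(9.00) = -46.97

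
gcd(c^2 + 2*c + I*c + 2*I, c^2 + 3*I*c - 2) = c + I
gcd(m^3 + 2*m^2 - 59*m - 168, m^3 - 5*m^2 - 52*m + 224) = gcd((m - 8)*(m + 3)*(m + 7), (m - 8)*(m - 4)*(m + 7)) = m^2 - m - 56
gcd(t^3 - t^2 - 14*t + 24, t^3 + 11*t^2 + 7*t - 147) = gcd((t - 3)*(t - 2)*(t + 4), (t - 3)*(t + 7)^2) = t - 3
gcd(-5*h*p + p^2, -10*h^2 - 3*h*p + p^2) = -5*h + p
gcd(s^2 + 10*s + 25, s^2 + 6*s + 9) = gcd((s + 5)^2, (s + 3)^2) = 1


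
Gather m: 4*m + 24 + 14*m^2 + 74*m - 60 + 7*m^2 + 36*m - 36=21*m^2 + 114*m - 72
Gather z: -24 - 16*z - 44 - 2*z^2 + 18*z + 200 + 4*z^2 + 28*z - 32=2*z^2 + 30*z + 100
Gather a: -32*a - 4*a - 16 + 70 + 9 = 63 - 36*a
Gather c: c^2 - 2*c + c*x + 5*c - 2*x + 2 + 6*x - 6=c^2 + c*(x + 3) + 4*x - 4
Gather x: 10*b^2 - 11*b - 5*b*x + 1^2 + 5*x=10*b^2 - 11*b + x*(5 - 5*b) + 1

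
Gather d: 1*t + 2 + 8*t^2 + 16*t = 8*t^2 + 17*t + 2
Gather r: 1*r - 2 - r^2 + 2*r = -r^2 + 3*r - 2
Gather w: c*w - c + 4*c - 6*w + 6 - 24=3*c + w*(c - 6) - 18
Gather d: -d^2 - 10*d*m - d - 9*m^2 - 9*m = -d^2 + d*(-10*m - 1) - 9*m^2 - 9*m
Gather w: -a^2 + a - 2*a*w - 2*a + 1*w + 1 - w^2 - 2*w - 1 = -a^2 - a - w^2 + w*(-2*a - 1)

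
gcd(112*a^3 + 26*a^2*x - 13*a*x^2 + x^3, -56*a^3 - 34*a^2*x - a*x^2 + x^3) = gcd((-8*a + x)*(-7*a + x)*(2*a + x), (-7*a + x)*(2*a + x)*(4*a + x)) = -14*a^2 - 5*a*x + x^2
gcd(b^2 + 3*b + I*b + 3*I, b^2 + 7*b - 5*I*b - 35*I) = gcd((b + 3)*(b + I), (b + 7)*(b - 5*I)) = 1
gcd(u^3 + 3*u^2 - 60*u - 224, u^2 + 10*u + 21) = u + 7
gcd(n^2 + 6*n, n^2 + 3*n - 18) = n + 6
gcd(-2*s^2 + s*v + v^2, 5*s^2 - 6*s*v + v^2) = s - v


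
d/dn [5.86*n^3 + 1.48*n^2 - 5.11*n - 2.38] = 17.58*n^2 + 2.96*n - 5.11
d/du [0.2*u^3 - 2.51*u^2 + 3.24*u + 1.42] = 0.6*u^2 - 5.02*u + 3.24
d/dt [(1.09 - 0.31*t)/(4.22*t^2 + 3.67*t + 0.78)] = (1.3082*t^2 - 9.1996*t - 4.2421)/(17.8084*t^4 + 30.9748*t^3 + 20.0521*t^2 + 5.7252*t + 0.6084)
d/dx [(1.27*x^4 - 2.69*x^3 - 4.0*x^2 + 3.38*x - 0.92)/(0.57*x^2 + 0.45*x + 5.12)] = (1.4478*x^5 + 0.1812*x^4 + 23.5886*x^3 - 45.045*x^2 - 39.9112*x + 17.7196)/(0.3249*x^4 + 0.513*x^3 + 6.0393*x^2 + 4.608*x + 26.2144)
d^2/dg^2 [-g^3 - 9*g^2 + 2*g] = -6*g - 18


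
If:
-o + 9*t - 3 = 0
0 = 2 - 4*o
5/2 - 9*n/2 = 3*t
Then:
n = 8/27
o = 1/2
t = 7/18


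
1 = 1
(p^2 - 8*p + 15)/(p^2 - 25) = (p - 3)/(p + 5)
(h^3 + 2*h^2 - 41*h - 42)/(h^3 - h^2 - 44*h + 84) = (h + 1)/(h - 2)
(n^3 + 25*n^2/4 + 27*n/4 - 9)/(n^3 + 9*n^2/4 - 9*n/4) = (n + 4)/n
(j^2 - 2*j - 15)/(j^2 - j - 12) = (j - 5)/(j - 4)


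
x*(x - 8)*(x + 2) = x^3 - 6*x^2 - 16*x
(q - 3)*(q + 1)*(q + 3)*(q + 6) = q^4 + 7*q^3 - 3*q^2 - 63*q - 54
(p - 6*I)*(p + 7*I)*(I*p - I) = I*p^3 - p^2 - I*p^2 + p + 42*I*p - 42*I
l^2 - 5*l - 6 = (l - 6)*(l + 1)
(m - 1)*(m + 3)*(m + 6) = m^3 + 8*m^2 + 9*m - 18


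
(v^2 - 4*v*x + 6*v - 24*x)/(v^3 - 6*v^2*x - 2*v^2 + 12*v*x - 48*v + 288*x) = (-v + 4*x)/(-v^2 + 6*v*x + 8*v - 48*x)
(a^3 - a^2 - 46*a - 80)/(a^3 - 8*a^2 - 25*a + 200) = (a + 2)/(a - 5)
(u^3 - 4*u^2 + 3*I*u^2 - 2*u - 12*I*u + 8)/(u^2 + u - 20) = (u^2 + 3*I*u - 2)/(u + 5)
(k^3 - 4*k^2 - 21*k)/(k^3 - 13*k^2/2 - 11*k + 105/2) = 2*k/(2*k - 5)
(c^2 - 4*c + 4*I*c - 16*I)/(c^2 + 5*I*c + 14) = (c^2 + 4*c*(-1 + I) - 16*I)/(c^2 + 5*I*c + 14)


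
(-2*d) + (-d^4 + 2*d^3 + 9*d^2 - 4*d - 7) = -d^4 + 2*d^3 + 9*d^2 - 6*d - 7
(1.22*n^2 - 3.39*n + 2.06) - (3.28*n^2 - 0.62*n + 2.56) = -2.06*n^2 - 2.77*n - 0.5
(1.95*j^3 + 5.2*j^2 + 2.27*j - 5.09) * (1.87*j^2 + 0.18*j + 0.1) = 3.6465*j^5 + 10.075*j^4 + 5.3759*j^3 - 8.5897*j^2 - 0.6892*j - 0.509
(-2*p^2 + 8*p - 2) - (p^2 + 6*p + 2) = -3*p^2 + 2*p - 4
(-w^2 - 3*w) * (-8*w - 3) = 8*w^3 + 27*w^2 + 9*w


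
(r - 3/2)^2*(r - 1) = r^3 - 4*r^2 + 21*r/4 - 9/4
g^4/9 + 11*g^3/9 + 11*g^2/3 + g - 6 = (g/3 + 1)^2*(g - 1)*(g + 6)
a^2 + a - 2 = (a - 1)*(a + 2)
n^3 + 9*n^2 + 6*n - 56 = (n - 2)*(n + 4)*(n + 7)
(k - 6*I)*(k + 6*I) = k^2 + 36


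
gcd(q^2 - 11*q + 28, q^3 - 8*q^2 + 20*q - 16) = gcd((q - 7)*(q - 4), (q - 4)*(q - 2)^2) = q - 4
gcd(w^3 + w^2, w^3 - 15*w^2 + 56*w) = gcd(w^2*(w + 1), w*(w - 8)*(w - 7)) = w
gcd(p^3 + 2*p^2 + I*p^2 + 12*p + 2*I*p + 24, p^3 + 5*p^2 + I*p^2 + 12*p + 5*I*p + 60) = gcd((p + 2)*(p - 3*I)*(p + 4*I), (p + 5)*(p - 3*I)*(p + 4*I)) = p^2 + I*p + 12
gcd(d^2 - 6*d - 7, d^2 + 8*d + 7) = d + 1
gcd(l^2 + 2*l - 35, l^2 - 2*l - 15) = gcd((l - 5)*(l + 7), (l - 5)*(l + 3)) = l - 5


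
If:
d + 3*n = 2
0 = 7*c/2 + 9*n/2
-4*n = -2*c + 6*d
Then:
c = -27/20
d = -23/20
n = 21/20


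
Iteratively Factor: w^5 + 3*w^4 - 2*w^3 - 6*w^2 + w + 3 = (w - 1)*(w^4 + 4*w^3 + 2*w^2 - 4*w - 3) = (w - 1)^2*(w^3 + 5*w^2 + 7*w + 3) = (w - 1)^2*(w + 3)*(w^2 + 2*w + 1) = (w - 1)^2*(w + 1)*(w + 3)*(w + 1)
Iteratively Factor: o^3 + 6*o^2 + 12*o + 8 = (o + 2)*(o^2 + 4*o + 4) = (o + 2)^2*(o + 2)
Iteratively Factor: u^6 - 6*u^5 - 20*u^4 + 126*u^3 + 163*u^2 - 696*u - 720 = (u - 4)*(u^5 - 2*u^4 - 28*u^3 + 14*u^2 + 219*u + 180) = (u - 4)*(u + 3)*(u^4 - 5*u^3 - 13*u^2 + 53*u + 60) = (u - 4)^2*(u + 3)*(u^3 - u^2 - 17*u - 15) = (u - 4)^2*(u + 1)*(u + 3)*(u^2 - 2*u - 15) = (u - 4)^2*(u + 1)*(u + 3)^2*(u - 5)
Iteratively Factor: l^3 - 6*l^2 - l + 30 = (l - 3)*(l^2 - 3*l - 10) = (l - 5)*(l - 3)*(l + 2)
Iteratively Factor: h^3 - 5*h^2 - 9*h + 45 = (h - 5)*(h^2 - 9) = (h - 5)*(h - 3)*(h + 3)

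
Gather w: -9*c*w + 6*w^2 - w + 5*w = 6*w^2 + w*(4 - 9*c)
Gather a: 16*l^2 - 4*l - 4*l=16*l^2 - 8*l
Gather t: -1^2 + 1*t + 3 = t + 2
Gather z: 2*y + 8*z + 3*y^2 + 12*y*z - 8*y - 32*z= 3*y^2 - 6*y + z*(12*y - 24)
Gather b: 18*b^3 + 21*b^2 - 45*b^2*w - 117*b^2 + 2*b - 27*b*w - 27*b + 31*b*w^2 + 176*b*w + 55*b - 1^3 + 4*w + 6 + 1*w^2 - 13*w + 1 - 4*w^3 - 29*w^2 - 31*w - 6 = 18*b^3 + b^2*(-45*w - 96) + b*(31*w^2 + 149*w + 30) - 4*w^3 - 28*w^2 - 40*w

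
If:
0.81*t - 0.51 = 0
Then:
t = 0.63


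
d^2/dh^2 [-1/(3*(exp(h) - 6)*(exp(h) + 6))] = 4*(-exp(2*h) - 36)*exp(2*h)/(3*(exp(6*h) - 108*exp(4*h) + 3888*exp(2*h) - 46656))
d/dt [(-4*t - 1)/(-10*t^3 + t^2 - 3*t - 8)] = (40*t^3 - 4*t^2 + 12*t - (4*t + 1)*(30*t^2 - 2*t + 3) + 32)/(10*t^3 - t^2 + 3*t + 8)^2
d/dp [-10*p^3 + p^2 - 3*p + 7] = -30*p^2 + 2*p - 3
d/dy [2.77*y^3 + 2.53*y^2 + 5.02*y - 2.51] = 8.31*y^2 + 5.06*y + 5.02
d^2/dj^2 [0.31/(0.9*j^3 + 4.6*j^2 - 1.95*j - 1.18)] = (-(1.674*j + 2.852)*(0.9*j^3 + 4.6*j^2 - 1.95*j - 1.18) + 0.31*(2.7*j^2 + 9.2*j - 1.95)*(5.4*j^2 + 18.4*j - 3.9))/(0.9*j^3 + 4.6*j^2 - 1.95*j - 1.18)^3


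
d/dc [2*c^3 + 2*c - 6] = 6*c^2 + 2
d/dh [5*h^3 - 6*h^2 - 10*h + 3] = 15*h^2 - 12*h - 10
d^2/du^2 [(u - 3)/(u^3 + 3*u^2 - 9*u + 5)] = 6*(u^3 - u^2 - 21*u - 51)/(u^7 + 11*u^6 + 21*u^5 - 89*u^4 - 109*u^3 + 465*u^2 - 425*u + 125)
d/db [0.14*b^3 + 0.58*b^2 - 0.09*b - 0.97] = 0.42*b^2 + 1.16*b - 0.09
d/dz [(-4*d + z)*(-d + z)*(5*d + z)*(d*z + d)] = d*(20*d^3 - 42*d^2*z - 21*d^2 + 4*z^3 + 3*z^2)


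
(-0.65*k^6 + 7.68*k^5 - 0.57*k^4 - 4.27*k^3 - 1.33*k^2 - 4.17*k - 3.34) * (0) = 0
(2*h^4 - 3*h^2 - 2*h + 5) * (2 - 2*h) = -4*h^5 + 4*h^4 + 6*h^3 - 2*h^2 - 14*h + 10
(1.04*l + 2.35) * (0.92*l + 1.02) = 0.9568*l^2 + 3.2228*l + 2.397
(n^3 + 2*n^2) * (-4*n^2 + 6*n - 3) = -4*n^5 - 2*n^4 + 9*n^3 - 6*n^2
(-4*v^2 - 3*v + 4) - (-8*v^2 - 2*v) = 4*v^2 - v + 4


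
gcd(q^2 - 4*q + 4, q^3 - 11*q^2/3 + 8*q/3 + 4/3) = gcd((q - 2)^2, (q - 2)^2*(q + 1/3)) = q^2 - 4*q + 4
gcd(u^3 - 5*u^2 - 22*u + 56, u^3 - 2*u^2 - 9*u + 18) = u - 2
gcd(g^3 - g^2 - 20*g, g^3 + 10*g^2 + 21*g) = g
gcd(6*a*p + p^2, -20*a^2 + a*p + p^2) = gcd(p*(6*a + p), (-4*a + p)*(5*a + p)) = 1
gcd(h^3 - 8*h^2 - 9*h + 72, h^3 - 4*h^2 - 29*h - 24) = h^2 - 5*h - 24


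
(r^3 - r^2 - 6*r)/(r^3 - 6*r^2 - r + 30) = r/(r - 5)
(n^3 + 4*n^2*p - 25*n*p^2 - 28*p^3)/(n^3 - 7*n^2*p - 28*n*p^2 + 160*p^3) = (-n^2 - 8*n*p - 7*p^2)/(-n^2 + 3*n*p + 40*p^2)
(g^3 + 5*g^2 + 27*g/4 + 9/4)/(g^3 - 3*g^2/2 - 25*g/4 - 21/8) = 2*(g + 3)/(2*g - 7)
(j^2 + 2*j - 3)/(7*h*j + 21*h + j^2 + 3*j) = (j - 1)/(7*h + j)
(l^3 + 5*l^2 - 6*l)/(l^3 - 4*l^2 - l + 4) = l*(l + 6)/(l^2 - 3*l - 4)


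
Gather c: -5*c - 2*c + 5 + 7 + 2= 14 - 7*c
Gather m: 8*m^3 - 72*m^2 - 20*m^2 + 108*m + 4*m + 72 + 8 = 8*m^3 - 92*m^2 + 112*m + 80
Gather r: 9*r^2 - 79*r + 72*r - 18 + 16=9*r^2 - 7*r - 2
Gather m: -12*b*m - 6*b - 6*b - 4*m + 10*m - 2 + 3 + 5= -12*b + m*(6 - 12*b) + 6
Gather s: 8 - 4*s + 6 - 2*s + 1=15 - 6*s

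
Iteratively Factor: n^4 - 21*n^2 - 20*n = (n)*(n^3 - 21*n - 20) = n*(n - 5)*(n^2 + 5*n + 4) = n*(n - 5)*(n + 4)*(n + 1)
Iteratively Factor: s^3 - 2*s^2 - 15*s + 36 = (s - 3)*(s^2 + s - 12) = (s - 3)*(s + 4)*(s - 3)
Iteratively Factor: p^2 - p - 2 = (p + 1)*(p - 2)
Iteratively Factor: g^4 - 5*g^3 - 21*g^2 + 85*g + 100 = (g + 4)*(g^3 - 9*g^2 + 15*g + 25) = (g - 5)*(g + 4)*(g^2 - 4*g - 5) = (g - 5)*(g + 1)*(g + 4)*(g - 5)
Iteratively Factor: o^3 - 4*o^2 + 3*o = (o - 1)*(o^2 - 3*o) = o*(o - 1)*(o - 3)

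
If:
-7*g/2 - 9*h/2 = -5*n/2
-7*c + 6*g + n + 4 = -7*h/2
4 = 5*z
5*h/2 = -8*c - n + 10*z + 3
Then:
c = 509/227 - 244*n/227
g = 810/227 - 725*n/227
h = 690*n/227 - 630/227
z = 4/5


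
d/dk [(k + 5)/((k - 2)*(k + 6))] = (-k^2 - 10*k - 32)/(k^4 + 8*k^3 - 8*k^2 - 96*k + 144)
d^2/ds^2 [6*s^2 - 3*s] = 12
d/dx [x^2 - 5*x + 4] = 2*x - 5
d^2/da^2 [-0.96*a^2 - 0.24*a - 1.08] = -1.92000000000000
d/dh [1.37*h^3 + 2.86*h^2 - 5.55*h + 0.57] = 4.11*h^2 + 5.72*h - 5.55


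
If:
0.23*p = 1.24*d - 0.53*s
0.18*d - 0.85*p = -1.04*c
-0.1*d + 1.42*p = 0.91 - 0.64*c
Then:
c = 0.37528508871961 - 0.0368245026423652*s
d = 0.436195515472987*s + 0.0886511882497833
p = 0.0473149529847974*s + 0.477945536651006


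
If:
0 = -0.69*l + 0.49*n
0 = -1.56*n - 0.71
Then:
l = -0.32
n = -0.46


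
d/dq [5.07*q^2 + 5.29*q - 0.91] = 10.14*q + 5.29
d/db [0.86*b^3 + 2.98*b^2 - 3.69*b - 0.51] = 2.58*b^2 + 5.96*b - 3.69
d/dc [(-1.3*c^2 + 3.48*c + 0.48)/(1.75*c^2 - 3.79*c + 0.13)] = (-1.163*c^2 - 2.018*c + 2.2716)/(3.0625*c^4 - 13.265*c^3 + 14.8191*c^2 - 0.9854*c + 0.0169)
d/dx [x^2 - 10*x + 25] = 2*x - 10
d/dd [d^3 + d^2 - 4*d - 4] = 3*d^2 + 2*d - 4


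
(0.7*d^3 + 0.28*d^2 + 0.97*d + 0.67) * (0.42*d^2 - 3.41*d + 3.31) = 0.294*d^5 - 2.2694*d^4 + 1.7696*d^3 - 2.0995*d^2 + 0.926*d + 2.2177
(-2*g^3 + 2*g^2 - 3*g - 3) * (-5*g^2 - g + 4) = 10*g^5 - 8*g^4 + 5*g^3 + 26*g^2 - 9*g - 12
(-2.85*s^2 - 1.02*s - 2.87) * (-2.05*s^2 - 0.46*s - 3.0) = 5.8425*s^4 + 3.402*s^3 + 14.9027*s^2 + 4.3802*s + 8.61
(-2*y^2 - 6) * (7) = -14*y^2 - 42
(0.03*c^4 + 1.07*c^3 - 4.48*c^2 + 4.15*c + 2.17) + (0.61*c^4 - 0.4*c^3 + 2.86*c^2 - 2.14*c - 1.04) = 0.64*c^4 + 0.67*c^3 - 1.62*c^2 + 2.01*c + 1.13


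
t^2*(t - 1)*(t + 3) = t^4 + 2*t^3 - 3*t^2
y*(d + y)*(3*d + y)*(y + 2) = 3*d^2*y^2 + 6*d^2*y + 4*d*y^3 + 8*d*y^2 + y^4 + 2*y^3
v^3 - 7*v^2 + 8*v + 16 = (v - 4)^2*(v + 1)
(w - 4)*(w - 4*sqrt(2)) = w^2 - 4*sqrt(2)*w - 4*w + 16*sqrt(2)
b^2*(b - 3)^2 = b^4 - 6*b^3 + 9*b^2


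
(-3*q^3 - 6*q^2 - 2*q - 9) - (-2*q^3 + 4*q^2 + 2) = -q^3 - 10*q^2 - 2*q - 11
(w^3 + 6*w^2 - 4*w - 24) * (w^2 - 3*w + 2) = w^5 + 3*w^4 - 20*w^3 + 64*w - 48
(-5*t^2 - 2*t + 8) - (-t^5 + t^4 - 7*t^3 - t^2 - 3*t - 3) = t^5 - t^4 + 7*t^3 - 4*t^2 + t + 11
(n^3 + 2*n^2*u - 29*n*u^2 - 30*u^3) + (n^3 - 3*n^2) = 2*n^3 + 2*n^2*u - 3*n^2 - 29*n*u^2 - 30*u^3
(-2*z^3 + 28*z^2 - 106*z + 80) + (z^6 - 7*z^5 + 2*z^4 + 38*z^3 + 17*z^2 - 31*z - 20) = z^6 - 7*z^5 + 2*z^4 + 36*z^3 + 45*z^2 - 137*z + 60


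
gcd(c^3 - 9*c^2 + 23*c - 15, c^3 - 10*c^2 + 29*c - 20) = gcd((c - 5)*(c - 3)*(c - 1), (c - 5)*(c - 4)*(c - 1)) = c^2 - 6*c + 5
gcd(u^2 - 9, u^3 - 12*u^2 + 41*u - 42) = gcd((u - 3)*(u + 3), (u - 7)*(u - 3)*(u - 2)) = u - 3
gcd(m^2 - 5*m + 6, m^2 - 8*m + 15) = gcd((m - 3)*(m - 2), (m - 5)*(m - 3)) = m - 3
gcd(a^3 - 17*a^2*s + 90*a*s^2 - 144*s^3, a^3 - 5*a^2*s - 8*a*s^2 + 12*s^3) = -a + 6*s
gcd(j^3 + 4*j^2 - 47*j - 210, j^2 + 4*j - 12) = j + 6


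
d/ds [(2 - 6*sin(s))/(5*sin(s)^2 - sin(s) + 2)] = 2*(15*sin(s)^2 - 10*sin(s) - 5)*cos(s)/(5*sin(s)^2 - sin(s) + 2)^2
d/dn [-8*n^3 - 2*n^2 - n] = -24*n^2 - 4*n - 1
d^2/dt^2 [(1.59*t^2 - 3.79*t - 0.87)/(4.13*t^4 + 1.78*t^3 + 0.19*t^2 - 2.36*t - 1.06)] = (162.722826*t^8 - 705.615456*t^7 - 734.99879*t^6 - 95.7960900000002*t^5 - 67.5669180000001*t^4 - 291.315742*t^3 - 107.854806*t^2 - 12.088284*t + 12.493636)/(70.444997*t^12 + 91.083846*t^11 + 48.978909*t^10 - 106.742504*t^9 - 156.083499*t^8 - 80.105754*t^7 + 49.159087*t^6 + 89.324772*t^5 + 43.698366*t^4 - 4.292408*t^3 - 17.070876*t^2 - 7.955088*t - 1.191016)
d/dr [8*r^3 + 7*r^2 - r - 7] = 24*r^2 + 14*r - 1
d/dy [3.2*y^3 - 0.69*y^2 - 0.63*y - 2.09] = 9.6*y^2 - 1.38*y - 0.63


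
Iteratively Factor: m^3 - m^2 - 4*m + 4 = (m + 2)*(m^2 - 3*m + 2) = (m - 2)*(m + 2)*(m - 1)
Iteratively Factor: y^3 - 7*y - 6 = (y + 1)*(y^2 - y - 6) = (y - 3)*(y + 1)*(y + 2)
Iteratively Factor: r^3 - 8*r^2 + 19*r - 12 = (r - 4)*(r^2 - 4*r + 3) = (r - 4)*(r - 1)*(r - 3)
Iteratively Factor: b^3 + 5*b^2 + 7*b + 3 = (b + 1)*(b^2 + 4*b + 3) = (b + 1)^2*(b + 3)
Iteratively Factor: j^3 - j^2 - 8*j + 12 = (j + 3)*(j^2 - 4*j + 4) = (j - 2)*(j + 3)*(j - 2)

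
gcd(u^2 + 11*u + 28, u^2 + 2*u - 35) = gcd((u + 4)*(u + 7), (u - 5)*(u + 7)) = u + 7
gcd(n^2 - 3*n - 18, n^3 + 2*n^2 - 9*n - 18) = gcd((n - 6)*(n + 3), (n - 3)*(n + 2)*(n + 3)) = n + 3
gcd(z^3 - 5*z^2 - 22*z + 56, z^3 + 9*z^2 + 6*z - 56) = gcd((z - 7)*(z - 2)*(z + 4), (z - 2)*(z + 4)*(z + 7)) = z^2 + 2*z - 8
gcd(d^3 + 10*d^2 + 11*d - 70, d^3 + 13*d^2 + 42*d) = d + 7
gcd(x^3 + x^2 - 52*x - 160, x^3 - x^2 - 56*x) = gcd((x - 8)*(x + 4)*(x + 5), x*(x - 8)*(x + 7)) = x - 8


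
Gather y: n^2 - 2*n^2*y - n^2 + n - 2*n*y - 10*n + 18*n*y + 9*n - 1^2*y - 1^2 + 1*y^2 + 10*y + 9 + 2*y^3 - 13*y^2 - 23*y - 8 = 2*y^3 - 12*y^2 + y*(-2*n^2 + 16*n - 14)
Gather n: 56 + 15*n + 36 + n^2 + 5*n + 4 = n^2 + 20*n + 96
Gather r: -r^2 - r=-r^2 - r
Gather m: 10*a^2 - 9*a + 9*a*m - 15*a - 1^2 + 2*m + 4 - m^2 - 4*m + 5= 10*a^2 - 24*a - m^2 + m*(9*a - 2) + 8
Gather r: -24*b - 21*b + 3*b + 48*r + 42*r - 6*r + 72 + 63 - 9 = -42*b + 84*r + 126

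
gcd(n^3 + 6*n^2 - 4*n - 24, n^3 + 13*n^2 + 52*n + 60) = n^2 + 8*n + 12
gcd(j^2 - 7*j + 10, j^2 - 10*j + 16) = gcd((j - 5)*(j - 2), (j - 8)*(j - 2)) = j - 2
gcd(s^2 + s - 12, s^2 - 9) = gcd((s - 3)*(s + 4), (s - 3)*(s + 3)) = s - 3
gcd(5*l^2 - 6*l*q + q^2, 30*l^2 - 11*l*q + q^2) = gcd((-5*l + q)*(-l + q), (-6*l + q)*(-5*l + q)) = -5*l + q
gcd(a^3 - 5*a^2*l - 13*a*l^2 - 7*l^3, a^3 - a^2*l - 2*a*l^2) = a + l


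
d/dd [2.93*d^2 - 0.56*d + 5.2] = 5.86*d - 0.56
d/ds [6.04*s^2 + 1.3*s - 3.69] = 12.08*s + 1.3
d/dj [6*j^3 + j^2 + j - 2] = 18*j^2 + 2*j + 1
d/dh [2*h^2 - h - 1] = 4*h - 1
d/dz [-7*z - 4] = -7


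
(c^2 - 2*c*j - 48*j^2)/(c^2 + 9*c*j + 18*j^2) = (c - 8*j)/(c + 3*j)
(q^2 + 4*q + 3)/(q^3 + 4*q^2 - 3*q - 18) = (q + 1)/(q^2 + q - 6)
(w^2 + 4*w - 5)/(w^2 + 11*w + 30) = (w - 1)/(w + 6)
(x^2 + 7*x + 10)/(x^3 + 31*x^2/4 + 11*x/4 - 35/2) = 4*(x + 5)/(4*x^2 + 23*x - 35)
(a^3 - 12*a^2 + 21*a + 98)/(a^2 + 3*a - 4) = (a^3 - 12*a^2 + 21*a + 98)/(a^2 + 3*a - 4)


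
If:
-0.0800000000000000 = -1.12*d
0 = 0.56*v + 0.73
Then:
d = 0.07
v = -1.30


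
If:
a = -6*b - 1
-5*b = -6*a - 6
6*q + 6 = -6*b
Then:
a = -1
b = 0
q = -1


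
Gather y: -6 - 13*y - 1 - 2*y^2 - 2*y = -2*y^2 - 15*y - 7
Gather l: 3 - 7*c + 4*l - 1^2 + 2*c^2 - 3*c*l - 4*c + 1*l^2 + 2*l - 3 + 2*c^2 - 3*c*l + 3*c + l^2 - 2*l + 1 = 4*c^2 - 8*c + 2*l^2 + l*(4 - 6*c)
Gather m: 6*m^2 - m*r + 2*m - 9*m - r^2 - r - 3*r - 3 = 6*m^2 + m*(-r - 7) - r^2 - 4*r - 3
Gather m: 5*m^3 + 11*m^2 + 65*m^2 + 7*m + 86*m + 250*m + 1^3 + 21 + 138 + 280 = 5*m^3 + 76*m^2 + 343*m + 440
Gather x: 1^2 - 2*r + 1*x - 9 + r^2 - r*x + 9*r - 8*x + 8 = r^2 + 7*r + x*(-r - 7)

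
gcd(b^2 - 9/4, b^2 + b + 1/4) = 1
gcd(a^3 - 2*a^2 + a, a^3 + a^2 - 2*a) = a^2 - a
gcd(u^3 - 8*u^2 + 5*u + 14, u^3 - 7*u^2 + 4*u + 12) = u^2 - u - 2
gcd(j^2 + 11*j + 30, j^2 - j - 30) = j + 5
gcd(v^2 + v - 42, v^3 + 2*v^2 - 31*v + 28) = v + 7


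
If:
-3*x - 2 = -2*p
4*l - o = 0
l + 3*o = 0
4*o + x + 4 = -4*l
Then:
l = 0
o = 0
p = -5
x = -4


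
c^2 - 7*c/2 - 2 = (c - 4)*(c + 1/2)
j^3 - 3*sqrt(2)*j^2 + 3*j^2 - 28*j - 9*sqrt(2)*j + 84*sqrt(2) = (j - 4)*(j + 7)*(j - 3*sqrt(2))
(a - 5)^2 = a^2 - 10*a + 25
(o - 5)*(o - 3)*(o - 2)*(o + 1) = o^4 - 9*o^3 + 21*o^2 + o - 30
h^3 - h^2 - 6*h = h*(h - 3)*(h + 2)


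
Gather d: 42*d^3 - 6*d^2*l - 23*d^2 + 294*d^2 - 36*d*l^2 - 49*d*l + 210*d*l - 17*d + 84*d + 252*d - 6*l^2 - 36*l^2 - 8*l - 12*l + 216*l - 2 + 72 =42*d^3 + d^2*(271 - 6*l) + d*(-36*l^2 + 161*l + 319) - 42*l^2 + 196*l + 70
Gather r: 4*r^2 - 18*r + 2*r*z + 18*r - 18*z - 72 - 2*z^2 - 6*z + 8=4*r^2 + 2*r*z - 2*z^2 - 24*z - 64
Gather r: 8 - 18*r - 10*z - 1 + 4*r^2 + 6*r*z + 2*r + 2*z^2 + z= 4*r^2 + r*(6*z - 16) + 2*z^2 - 9*z + 7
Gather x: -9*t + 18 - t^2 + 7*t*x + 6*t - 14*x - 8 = -t^2 - 3*t + x*(7*t - 14) + 10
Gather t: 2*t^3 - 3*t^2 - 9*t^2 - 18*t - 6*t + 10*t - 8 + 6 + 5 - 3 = 2*t^3 - 12*t^2 - 14*t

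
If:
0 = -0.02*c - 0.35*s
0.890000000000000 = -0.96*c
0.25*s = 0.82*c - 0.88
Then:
No Solution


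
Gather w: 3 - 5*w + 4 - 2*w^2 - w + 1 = -2*w^2 - 6*w + 8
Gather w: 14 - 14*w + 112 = 126 - 14*w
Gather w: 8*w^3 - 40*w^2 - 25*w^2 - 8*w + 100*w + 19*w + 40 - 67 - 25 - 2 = 8*w^3 - 65*w^2 + 111*w - 54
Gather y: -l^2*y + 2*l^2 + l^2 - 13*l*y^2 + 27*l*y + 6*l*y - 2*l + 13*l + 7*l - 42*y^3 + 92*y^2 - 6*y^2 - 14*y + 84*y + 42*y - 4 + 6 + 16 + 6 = 3*l^2 + 18*l - 42*y^3 + y^2*(86 - 13*l) + y*(-l^2 + 33*l + 112) + 24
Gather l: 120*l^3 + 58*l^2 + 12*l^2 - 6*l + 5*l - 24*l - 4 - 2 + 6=120*l^3 + 70*l^2 - 25*l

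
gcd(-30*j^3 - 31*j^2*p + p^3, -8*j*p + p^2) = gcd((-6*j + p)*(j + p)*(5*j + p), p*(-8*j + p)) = 1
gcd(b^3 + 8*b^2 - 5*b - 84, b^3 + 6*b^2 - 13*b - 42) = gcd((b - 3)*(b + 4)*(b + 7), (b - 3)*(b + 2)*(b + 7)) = b^2 + 4*b - 21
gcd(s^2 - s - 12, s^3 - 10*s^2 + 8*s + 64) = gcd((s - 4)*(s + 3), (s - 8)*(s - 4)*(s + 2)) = s - 4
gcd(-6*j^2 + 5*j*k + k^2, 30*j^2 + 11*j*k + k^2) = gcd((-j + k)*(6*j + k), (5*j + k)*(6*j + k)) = 6*j + k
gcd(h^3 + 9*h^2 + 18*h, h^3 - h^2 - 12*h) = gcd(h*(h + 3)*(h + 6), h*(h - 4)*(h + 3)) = h^2 + 3*h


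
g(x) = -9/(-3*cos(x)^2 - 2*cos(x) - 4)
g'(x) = -9*(-6*sin(x)*cos(x) - 2*sin(x))/(-3*cos(x)^2 - 2*cos(x) - 4)^2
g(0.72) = 1.25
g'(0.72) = 0.75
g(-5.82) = 1.10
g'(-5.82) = 0.44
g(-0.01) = 1.00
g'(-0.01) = -0.01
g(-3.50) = 1.89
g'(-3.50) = -0.50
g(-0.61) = 1.18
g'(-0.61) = -0.61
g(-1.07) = 1.59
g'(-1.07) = -1.21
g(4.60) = 2.36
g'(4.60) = -0.82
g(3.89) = 2.17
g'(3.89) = 0.85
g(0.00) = 1.00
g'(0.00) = 0.00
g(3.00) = 1.81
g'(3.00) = -0.20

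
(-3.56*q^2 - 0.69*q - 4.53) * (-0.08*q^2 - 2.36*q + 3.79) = 0.2848*q^4 + 8.4568*q^3 - 11.5016*q^2 + 8.0757*q - 17.1687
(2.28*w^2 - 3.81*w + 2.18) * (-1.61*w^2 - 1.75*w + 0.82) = -3.6708*w^4 + 2.1441*w^3 + 5.0273*w^2 - 6.9392*w + 1.7876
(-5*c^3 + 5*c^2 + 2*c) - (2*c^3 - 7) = -7*c^3 + 5*c^2 + 2*c + 7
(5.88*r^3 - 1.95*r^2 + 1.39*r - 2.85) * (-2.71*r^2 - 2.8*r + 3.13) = -15.9348*r^5 - 11.1795*r^4 + 20.0975*r^3 - 2.272*r^2 + 12.3307*r - 8.9205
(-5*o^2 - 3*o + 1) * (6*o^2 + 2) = -30*o^4 - 18*o^3 - 4*o^2 - 6*o + 2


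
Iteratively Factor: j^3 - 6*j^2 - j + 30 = (j - 5)*(j^2 - j - 6) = (j - 5)*(j - 3)*(j + 2)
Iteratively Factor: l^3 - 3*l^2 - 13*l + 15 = (l - 1)*(l^2 - 2*l - 15) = (l - 1)*(l + 3)*(l - 5)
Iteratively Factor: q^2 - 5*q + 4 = (q - 1)*(q - 4)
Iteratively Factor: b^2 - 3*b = (b - 3)*(b)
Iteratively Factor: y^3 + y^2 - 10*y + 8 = (y + 4)*(y^2 - 3*y + 2) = (y - 2)*(y + 4)*(y - 1)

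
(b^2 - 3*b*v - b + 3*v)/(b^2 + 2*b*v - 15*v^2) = (b - 1)/(b + 5*v)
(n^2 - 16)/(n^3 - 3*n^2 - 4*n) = (n + 4)/(n*(n + 1))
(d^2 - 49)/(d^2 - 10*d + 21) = (d + 7)/(d - 3)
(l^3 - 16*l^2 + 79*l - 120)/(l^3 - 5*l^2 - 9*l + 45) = (l - 8)/(l + 3)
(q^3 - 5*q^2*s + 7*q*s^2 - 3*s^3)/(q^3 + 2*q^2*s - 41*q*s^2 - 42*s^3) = (q^3 - 5*q^2*s + 7*q*s^2 - 3*s^3)/(q^3 + 2*q^2*s - 41*q*s^2 - 42*s^3)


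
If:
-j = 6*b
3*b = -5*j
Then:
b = 0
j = 0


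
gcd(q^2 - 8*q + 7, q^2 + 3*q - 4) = q - 1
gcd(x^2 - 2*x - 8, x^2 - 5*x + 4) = x - 4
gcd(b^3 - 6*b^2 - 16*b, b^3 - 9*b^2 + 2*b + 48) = b^2 - 6*b - 16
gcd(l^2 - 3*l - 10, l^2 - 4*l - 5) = l - 5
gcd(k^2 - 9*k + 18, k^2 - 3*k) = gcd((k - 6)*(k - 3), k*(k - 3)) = k - 3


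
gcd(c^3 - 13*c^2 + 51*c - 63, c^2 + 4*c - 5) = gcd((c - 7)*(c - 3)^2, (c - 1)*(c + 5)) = 1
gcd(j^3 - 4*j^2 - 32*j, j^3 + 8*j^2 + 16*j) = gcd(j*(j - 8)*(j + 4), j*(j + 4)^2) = j^2 + 4*j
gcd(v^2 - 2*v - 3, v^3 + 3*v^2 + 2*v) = v + 1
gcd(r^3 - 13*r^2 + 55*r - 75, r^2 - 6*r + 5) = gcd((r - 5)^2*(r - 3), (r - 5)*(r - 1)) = r - 5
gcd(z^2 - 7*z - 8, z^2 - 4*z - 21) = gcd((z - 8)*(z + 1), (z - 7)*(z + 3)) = 1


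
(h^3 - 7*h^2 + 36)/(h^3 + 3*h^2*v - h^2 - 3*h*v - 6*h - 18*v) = (h - 6)/(h + 3*v)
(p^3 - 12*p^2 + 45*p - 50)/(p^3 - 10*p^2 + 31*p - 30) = (p - 5)/(p - 3)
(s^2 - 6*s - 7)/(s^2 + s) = (s - 7)/s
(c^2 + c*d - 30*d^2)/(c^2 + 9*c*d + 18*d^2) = (c - 5*d)/(c + 3*d)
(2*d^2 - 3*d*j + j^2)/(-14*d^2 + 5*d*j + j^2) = (-d + j)/(7*d + j)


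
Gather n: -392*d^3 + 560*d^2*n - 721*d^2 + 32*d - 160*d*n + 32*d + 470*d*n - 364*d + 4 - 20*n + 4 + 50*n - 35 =-392*d^3 - 721*d^2 - 300*d + n*(560*d^2 + 310*d + 30) - 27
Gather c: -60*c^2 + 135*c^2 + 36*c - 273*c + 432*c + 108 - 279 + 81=75*c^2 + 195*c - 90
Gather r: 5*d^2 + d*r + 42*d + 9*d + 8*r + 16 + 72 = 5*d^2 + 51*d + r*(d + 8) + 88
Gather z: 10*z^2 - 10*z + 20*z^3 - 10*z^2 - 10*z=20*z^3 - 20*z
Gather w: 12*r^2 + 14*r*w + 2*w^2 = 12*r^2 + 14*r*w + 2*w^2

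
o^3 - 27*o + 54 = (o - 3)^2*(o + 6)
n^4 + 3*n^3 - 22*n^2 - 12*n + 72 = (n - 3)*(n - 2)*(n + 2)*(n + 6)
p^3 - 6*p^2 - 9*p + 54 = (p - 6)*(p - 3)*(p + 3)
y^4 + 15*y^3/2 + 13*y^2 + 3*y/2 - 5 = (y - 1/2)*(y + 1)*(y + 2)*(y + 5)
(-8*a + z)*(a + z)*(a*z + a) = -8*a^3*z - 8*a^3 - 7*a^2*z^2 - 7*a^2*z + a*z^3 + a*z^2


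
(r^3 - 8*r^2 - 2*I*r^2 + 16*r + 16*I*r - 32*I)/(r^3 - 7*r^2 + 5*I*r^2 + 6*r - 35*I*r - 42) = (r^3 - 2*r^2*(4 + I) + 16*r*(1 + I) - 32*I)/(r^3 + r^2*(-7 + 5*I) + r*(6 - 35*I) - 42)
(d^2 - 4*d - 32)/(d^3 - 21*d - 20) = (d - 8)/(d^2 - 4*d - 5)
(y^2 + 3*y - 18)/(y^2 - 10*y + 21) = (y + 6)/(y - 7)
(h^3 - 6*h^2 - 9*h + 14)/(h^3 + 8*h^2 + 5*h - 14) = (h - 7)/(h + 7)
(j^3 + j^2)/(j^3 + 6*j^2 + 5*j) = j/(j + 5)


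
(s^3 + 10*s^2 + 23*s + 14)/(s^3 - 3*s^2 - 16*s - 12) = (s + 7)/(s - 6)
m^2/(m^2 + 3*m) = m/(m + 3)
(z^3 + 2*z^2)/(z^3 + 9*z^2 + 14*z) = z/(z + 7)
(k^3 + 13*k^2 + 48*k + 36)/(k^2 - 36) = (k^2 + 7*k + 6)/(k - 6)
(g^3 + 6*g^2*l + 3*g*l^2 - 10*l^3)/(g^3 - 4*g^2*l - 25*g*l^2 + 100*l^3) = (g^2 + g*l - 2*l^2)/(g^2 - 9*g*l + 20*l^2)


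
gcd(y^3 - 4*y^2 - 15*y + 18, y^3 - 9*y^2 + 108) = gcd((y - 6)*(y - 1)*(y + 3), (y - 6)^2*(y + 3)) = y^2 - 3*y - 18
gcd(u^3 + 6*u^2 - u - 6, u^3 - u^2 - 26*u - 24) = u + 1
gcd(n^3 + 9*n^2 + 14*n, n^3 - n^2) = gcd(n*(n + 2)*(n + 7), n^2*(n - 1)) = n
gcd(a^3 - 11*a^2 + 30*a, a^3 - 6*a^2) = a^2 - 6*a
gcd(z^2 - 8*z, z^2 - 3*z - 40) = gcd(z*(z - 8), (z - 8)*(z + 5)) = z - 8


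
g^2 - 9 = (g - 3)*(g + 3)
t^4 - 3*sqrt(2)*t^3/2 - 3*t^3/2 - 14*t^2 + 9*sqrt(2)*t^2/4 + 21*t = t*(t - 3/2)*(t - 7*sqrt(2)/2)*(t + 2*sqrt(2))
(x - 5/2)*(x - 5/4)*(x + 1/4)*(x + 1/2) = x^4 - 3*x^3 + 7*x^2/16 + 15*x/8 + 25/64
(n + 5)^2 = n^2 + 10*n + 25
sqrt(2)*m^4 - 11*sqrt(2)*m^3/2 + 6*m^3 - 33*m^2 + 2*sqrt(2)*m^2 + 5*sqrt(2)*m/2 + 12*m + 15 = (m - 5)*(m - 1)*(m + 3*sqrt(2))*(sqrt(2)*m + sqrt(2)/2)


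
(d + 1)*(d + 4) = d^2 + 5*d + 4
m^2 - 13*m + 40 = (m - 8)*(m - 5)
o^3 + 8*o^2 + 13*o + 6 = (o + 1)^2*(o + 6)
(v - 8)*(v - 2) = v^2 - 10*v + 16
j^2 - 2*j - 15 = (j - 5)*(j + 3)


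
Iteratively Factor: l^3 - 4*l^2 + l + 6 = (l - 2)*(l^2 - 2*l - 3) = (l - 3)*(l - 2)*(l + 1)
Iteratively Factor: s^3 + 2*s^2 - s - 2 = (s + 2)*(s^2 - 1) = (s + 1)*(s + 2)*(s - 1)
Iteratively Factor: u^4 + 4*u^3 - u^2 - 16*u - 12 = (u + 3)*(u^3 + u^2 - 4*u - 4) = (u + 1)*(u + 3)*(u^2 - 4) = (u - 2)*(u + 1)*(u + 3)*(u + 2)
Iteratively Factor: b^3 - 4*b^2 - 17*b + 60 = (b - 5)*(b^2 + b - 12) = (b - 5)*(b + 4)*(b - 3)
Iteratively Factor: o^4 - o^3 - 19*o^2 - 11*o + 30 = (o - 5)*(o^3 + 4*o^2 + o - 6) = (o - 5)*(o + 2)*(o^2 + 2*o - 3) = (o - 5)*(o - 1)*(o + 2)*(o + 3)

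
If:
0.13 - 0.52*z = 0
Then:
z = 0.25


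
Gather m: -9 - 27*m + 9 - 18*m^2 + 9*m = -18*m^2 - 18*m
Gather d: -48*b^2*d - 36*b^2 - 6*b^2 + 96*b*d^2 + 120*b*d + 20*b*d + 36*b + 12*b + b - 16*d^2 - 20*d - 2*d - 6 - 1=-42*b^2 + 49*b + d^2*(96*b - 16) + d*(-48*b^2 + 140*b - 22) - 7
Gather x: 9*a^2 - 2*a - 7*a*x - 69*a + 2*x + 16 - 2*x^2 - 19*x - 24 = 9*a^2 - 71*a - 2*x^2 + x*(-7*a - 17) - 8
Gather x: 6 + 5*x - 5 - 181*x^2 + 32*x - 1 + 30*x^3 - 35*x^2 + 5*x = 30*x^3 - 216*x^2 + 42*x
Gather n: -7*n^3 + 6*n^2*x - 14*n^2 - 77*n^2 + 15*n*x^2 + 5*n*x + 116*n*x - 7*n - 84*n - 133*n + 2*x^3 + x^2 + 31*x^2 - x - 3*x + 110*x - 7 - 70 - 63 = -7*n^3 + n^2*(6*x - 91) + n*(15*x^2 + 121*x - 224) + 2*x^3 + 32*x^2 + 106*x - 140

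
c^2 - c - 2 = (c - 2)*(c + 1)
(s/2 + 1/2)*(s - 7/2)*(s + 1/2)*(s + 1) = s^4/2 - s^3/2 - 27*s^2/8 - 13*s/4 - 7/8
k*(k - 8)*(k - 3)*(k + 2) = k^4 - 9*k^3 + 2*k^2 + 48*k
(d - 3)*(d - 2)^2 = d^3 - 7*d^2 + 16*d - 12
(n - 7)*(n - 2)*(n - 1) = n^3 - 10*n^2 + 23*n - 14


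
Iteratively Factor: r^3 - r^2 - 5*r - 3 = (r + 1)*(r^2 - 2*r - 3) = (r - 3)*(r + 1)*(r + 1)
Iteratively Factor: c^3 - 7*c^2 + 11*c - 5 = (c - 1)*(c^2 - 6*c + 5) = (c - 1)^2*(c - 5)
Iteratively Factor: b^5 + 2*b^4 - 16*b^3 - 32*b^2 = (b - 4)*(b^4 + 6*b^3 + 8*b^2) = b*(b - 4)*(b^3 + 6*b^2 + 8*b) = b*(b - 4)*(b + 2)*(b^2 + 4*b) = b^2*(b - 4)*(b + 2)*(b + 4)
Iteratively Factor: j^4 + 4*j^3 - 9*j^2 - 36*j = (j)*(j^3 + 4*j^2 - 9*j - 36) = j*(j - 3)*(j^2 + 7*j + 12) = j*(j - 3)*(j + 4)*(j + 3)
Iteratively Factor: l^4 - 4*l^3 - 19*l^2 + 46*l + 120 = (l + 2)*(l^3 - 6*l^2 - 7*l + 60) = (l + 2)*(l + 3)*(l^2 - 9*l + 20) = (l - 4)*(l + 2)*(l + 3)*(l - 5)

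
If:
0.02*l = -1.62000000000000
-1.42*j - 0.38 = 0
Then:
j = -0.27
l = -81.00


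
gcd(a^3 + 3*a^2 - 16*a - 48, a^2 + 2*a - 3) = a + 3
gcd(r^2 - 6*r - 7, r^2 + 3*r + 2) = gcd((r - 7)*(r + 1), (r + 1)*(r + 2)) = r + 1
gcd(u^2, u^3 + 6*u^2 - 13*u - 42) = 1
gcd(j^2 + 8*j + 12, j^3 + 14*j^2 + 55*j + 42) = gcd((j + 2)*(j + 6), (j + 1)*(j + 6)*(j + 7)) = j + 6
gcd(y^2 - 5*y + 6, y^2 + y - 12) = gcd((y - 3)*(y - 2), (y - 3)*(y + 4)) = y - 3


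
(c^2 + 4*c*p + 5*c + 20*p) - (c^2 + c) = 4*c*p + 4*c + 20*p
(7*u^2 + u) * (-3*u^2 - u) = -21*u^4 - 10*u^3 - u^2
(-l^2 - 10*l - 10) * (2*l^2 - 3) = -2*l^4 - 20*l^3 - 17*l^2 + 30*l + 30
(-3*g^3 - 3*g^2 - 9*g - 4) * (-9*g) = 27*g^4 + 27*g^3 + 81*g^2 + 36*g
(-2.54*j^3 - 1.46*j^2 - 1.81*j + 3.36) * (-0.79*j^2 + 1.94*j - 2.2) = 2.0066*j^5 - 3.7742*j^4 + 4.1855*j^3 - 2.9538*j^2 + 10.5004*j - 7.392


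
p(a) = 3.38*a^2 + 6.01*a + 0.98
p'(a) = 6.76*a + 6.01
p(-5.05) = 56.83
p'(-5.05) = -28.13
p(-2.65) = 8.79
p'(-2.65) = -11.90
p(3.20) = 54.82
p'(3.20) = 27.64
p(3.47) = 62.53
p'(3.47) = 29.47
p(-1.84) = 1.36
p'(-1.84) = -6.43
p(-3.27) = 17.47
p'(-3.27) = -16.10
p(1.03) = 10.76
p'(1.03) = 12.97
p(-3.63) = 23.70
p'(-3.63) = -18.53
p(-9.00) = 220.67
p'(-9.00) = -54.83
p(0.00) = 0.98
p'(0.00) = 6.01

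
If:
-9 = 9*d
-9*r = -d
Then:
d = -1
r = -1/9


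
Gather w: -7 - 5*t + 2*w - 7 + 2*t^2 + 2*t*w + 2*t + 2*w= 2*t^2 - 3*t + w*(2*t + 4) - 14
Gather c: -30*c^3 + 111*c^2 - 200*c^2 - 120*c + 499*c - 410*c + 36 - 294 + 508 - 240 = -30*c^3 - 89*c^2 - 31*c + 10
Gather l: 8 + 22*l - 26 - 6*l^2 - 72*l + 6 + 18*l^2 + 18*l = 12*l^2 - 32*l - 12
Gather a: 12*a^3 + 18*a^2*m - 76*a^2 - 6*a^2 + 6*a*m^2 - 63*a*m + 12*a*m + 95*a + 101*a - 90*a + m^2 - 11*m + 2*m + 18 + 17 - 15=12*a^3 + a^2*(18*m - 82) + a*(6*m^2 - 51*m + 106) + m^2 - 9*m + 20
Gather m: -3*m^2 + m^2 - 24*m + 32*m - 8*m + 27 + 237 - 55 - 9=200 - 2*m^2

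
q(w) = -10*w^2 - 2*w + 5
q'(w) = -20*w - 2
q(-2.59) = -56.90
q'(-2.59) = 49.80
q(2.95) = -87.92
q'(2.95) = -61.00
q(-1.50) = -14.50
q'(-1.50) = 28.00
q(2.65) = -70.52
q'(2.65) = -55.00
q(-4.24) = -166.30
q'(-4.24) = 82.80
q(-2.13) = -36.11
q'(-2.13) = 40.60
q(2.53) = -64.07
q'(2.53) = -52.60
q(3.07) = -95.39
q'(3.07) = -63.40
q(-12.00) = -1411.00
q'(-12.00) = 238.00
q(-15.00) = -2215.00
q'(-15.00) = 298.00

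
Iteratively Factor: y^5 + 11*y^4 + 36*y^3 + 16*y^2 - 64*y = (y + 4)*(y^4 + 7*y^3 + 8*y^2 - 16*y) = (y + 4)^2*(y^3 + 3*y^2 - 4*y) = y*(y + 4)^2*(y^2 + 3*y - 4) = y*(y - 1)*(y + 4)^2*(y + 4)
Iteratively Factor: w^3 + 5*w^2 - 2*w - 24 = (w - 2)*(w^2 + 7*w + 12) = (w - 2)*(w + 4)*(w + 3)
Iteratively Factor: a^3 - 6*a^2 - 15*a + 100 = (a + 4)*(a^2 - 10*a + 25) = (a - 5)*(a + 4)*(a - 5)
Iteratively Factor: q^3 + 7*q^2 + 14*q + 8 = (q + 2)*(q^2 + 5*q + 4) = (q + 1)*(q + 2)*(q + 4)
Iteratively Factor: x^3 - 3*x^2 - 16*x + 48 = (x - 4)*(x^2 + x - 12) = (x - 4)*(x - 3)*(x + 4)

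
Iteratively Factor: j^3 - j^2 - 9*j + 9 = (j - 1)*(j^2 - 9) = (j - 3)*(j - 1)*(j + 3)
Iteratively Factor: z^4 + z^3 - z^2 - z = (z + 1)*(z^3 - z) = (z - 1)*(z + 1)*(z^2 + z) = z*(z - 1)*(z + 1)*(z + 1)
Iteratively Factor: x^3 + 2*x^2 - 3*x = (x)*(x^2 + 2*x - 3) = x*(x + 3)*(x - 1)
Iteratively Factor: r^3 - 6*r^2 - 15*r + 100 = (r + 4)*(r^2 - 10*r + 25) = (r - 5)*(r + 4)*(r - 5)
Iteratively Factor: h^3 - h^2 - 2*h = (h)*(h^2 - h - 2) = h*(h - 2)*(h + 1)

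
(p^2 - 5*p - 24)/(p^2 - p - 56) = (p + 3)/(p + 7)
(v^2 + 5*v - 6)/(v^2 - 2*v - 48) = (v - 1)/(v - 8)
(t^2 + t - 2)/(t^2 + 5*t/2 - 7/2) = 2*(t + 2)/(2*t + 7)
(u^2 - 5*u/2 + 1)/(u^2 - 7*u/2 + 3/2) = (u - 2)/(u - 3)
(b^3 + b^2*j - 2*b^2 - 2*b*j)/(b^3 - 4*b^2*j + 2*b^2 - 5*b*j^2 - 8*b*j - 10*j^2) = b*(b - 2)/(b^2 - 5*b*j + 2*b - 10*j)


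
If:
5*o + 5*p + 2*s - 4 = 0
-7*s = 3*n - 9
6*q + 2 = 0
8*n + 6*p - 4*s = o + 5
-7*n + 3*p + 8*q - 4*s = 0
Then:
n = -2455/6891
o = -12065/6891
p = 13613/6891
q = -1/3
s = 3304/2297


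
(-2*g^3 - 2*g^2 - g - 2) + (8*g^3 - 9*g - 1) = 6*g^3 - 2*g^2 - 10*g - 3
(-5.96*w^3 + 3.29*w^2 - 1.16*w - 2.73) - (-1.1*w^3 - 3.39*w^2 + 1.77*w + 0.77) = -4.86*w^3 + 6.68*w^2 - 2.93*w - 3.5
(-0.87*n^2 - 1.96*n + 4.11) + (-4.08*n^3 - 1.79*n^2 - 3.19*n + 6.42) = -4.08*n^3 - 2.66*n^2 - 5.15*n + 10.53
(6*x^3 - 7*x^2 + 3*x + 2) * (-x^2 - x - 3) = -6*x^5 + x^4 - 14*x^3 + 16*x^2 - 11*x - 6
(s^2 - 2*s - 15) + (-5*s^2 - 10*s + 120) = -4*s^2 - 12*s + 105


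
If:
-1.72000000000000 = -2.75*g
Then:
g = 0.63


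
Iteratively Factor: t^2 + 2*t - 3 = (t - 1)*(t + 3)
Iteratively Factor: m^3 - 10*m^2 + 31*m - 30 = (m - 5)*(m^2 - 5*m + 6) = (m - 5)*(m - 2)*(m - 3)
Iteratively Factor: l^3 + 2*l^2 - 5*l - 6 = (l + 3)*(l^2 - l - 2) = (l - 2)*(l + 3)*(l + 1)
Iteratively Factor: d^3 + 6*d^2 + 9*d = (d)*(d^2 + 6*d + 9) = d*(d + 3)*(d + 3)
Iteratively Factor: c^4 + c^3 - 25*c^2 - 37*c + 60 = (c + 3)*(c^3 - 2*c^2 - 19*c + 20) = (c + 3)*(c + 4)*(c^2 - 6*c + 5) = (c - 1)*(c + 3)*(c + 4)*(c - 5)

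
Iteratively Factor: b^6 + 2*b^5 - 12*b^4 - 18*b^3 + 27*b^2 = (b)*(b^5 + 2*b^4 - 12*b^3 - 18*b^2 + 27*b) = b*(b + 3)*(b^4 - b^3 - 9*b^2 + 9*b) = b*(b - 1)*(b + 3)*(b^3 - 9*b) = b^2*(b - 1)*(b + 3)*(b^2 - 9) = b^2*(b - 1)*(b + 3)^2*(b - 3)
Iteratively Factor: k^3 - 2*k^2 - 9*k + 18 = (k - 2)*(k^2 - 9) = (k - 3)*(k - 2)*(k + 3)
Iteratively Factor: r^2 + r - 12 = (r - 3)*(r + 4)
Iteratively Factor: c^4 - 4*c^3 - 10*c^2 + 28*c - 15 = (c - 1)*(c^3 - 3*c^2 - 13*c + 15) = (c - 1)^2*(c^2 - 2*c - 15) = (c - 5)*(c - 1)^2*(c + 3)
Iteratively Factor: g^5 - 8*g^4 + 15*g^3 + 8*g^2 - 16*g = (g)*(g^4 - 8*g^3 + 15*g^2 + 8*g - 16) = g*(g - 4)*(g^3 - 4*g^2 - g + 4) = g*(g - 4)^2*(g^2 - 1) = g*(g - 4)^2*(g - 1)*(g + 1)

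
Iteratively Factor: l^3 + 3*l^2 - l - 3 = (l + 1)*(l^2 + 2*l - 3) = (l + 1)*(l + 3)*(l - 1)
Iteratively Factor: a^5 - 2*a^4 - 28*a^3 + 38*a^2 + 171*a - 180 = (a - 5)*(a^4 + 3*a^3 - 13*a^2 - 27*a + 36) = (a - 5)*(a - 3)*(a^3 + 6*a^2 + 5*a - 12) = (a - 5)*(a - 3)*(a + 3)*(a^2 + 3*a - 4) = (a - 5)*(a - 3)*(a - 1)*(a + 3)*(a + 4)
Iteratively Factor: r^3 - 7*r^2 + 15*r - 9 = (r - 3)*(r^2 - 4*r + 3) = (r - 3)^2*(r - 1)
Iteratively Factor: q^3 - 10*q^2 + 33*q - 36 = (q - 4)*(q^2 - 6*q + 9) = (q - 4)*(q - 3)*(q - 3)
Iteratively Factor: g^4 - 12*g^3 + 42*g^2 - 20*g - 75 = (g - 5)*(g^3 - 7*g^2 + 7*g + 15) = (g - 5)*(g - 3)*(g^2 - 4*g - 5) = (g - 5)*(g - 3)*(g + 1)*(g - 5)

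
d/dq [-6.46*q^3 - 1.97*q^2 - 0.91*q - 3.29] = -19.38*q^2 - 3.94*q - 0.91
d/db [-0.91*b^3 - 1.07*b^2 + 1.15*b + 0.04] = -2.73*b^2 - 2.14*b + 1.15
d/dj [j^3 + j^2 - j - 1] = 3*j^2 + 2*j - 1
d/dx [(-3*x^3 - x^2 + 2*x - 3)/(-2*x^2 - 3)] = (6*x^4 + 31*x^2 - 6*x - 6)/(4*x^4 + 12*x^2 + 9)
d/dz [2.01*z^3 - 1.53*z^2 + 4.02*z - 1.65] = 6.03*z^2 - 3.06*z + 4.02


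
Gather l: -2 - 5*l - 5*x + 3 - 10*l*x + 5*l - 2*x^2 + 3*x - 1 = -10*l*x - 2*x^2 - 2*x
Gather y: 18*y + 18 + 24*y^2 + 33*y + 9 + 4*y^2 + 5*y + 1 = 28*y^2 + 56*y + 28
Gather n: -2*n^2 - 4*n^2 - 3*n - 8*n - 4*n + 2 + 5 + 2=-6*n^2 - 15*n + 9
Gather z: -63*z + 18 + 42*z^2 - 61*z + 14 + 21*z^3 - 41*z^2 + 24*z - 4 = 21*z^3 + z^2 - 100*z + 28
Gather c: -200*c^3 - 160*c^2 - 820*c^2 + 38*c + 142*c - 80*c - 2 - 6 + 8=-200*c^3 - 980*c^2 + 100*c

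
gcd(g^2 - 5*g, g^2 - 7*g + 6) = 1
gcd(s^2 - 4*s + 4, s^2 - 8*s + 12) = s - 2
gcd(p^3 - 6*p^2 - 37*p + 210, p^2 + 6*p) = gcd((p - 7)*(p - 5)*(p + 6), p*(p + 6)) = p + 6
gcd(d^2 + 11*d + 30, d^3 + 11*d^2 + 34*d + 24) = d + 6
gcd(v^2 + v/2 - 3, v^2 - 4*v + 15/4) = v - 3/2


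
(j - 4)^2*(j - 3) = j^3 - 11*j^2 + 40*j - 48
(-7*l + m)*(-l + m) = 7*l^2 - 8*l*m + m^2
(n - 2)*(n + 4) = n^2 + 2*n - 8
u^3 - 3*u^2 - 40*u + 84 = (u - 7)*(u - 2)*(u + 6)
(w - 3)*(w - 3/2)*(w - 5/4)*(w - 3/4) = w^4 - 13*w^3/2 + 231*w^2/16 - 423*w/32 + 135/32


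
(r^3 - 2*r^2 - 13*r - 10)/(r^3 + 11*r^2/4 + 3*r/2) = 4*(r^2 - 4*r - 5)/(r*(4*r + 3))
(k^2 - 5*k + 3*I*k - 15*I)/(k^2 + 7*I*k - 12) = (k - 5)/(k + 4*I)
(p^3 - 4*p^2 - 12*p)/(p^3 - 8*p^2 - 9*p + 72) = p*(p^2 - 4*p - 12)/(p^3 - 8*p^2 - 9*p + 72)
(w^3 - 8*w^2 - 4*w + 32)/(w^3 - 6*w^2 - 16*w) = (w - 2)/w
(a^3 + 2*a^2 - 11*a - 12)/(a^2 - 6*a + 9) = (a^2 + 5*a + 4)/(a - 3)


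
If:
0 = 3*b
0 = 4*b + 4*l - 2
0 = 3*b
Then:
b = 0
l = 1/2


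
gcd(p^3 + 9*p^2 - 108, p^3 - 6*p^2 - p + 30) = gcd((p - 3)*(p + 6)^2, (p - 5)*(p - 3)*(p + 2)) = p - 3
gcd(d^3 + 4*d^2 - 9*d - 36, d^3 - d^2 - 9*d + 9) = d^2 - 9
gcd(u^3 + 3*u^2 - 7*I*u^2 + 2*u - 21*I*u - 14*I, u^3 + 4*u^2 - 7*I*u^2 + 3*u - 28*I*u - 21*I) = u^2 + u*(1 - 7*I) - 7*I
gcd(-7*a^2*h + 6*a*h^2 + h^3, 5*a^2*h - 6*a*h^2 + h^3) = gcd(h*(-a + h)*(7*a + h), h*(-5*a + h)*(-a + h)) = a*h - h^2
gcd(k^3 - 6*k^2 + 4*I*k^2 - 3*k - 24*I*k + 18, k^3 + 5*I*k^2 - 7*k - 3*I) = k^2 + 4*I*k - 3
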